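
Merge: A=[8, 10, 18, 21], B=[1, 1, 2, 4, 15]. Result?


Compare heads, take smaller each step.
Merged: [1, 1, 2, 4, 8, 10, 15, 18, 21]


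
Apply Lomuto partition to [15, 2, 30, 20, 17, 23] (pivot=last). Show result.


Elements <= 23 go left of pivot.
Result: [15, 2, 20, 17, 23, 30], pivot at index 4


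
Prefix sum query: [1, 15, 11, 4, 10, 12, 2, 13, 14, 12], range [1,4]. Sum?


Prefix sums: [0, 1, 16, 27, 31, 41, 53, 55, 68, 82, 94]
Sum[1..4] = prefix[5] - prefix[1] = 41 - 1 = 40


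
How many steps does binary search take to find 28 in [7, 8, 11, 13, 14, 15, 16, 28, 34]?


Search for 28:
[0,8] mid=4 arr[4]=14
[5,8] mid=6 arr[6]=16
[7,8] mid=7 arr[7]=28
Total: 3 comparisons


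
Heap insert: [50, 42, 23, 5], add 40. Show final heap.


Append 40: [50, 42, 23, 5, 40]
Bubble up: no swaps needed
Result: [50, 42, 23, 5, 40]


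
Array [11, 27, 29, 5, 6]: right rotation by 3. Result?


Right rotate by 3: [29, 5, 6, 11, 27]


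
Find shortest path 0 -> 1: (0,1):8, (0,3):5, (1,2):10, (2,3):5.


Dijkstra from 0:
Distances: {0: 0, 1: 8, 2: 10, 3: 5}
Shortest distance to 1 = 8, path = [0, 1]


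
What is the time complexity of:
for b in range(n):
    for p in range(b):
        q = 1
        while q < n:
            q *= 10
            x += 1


Per nesting level: O(n) * O(n) [triangular over b] * O(log n) = O(n^2 log n)
Complexity: O(n^2 log n)


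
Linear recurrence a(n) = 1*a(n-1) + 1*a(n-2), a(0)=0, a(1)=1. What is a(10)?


Build bottom-up:
...a(8)=21, a(9)=34, a(10)=1*34+1*21=55


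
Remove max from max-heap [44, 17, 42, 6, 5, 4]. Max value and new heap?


Max = 44
Replace root with last, heapify down
Resulting heap: [42, 17, 4, 6, 5]


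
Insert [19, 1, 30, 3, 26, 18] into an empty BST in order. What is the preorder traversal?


Root = 19; build tree by BST insertion.
Preorder traversal: [19, 1, 3, 18, 30, 26]


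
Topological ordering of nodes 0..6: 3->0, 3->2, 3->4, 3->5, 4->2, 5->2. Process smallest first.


Kahn's algorithm, process smallest node first
Order: [1, 3, 0, 4, 5, 2, 6]


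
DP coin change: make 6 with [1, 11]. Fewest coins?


dp[0]=0; dp[i]=1+min(dp[i-c] for c in coins)
...dp[1]=1, dp[2]=2, dp[3]=3, dp[4]=4, dp[5]=5, dp[6]=6
Minimum coins for 6 = 6


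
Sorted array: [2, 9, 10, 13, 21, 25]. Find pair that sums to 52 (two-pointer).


Two pointers: lo=0, hi=5
No pair sums to 52


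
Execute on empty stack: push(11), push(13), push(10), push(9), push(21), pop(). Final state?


push(11) -> [11]
push(13) -> [11, 13]
push(10) -> [11, 13, 10]
push(9) -> [11, 13, 10, 9]
push(21) -> [11, 13, 10, 9, 21]
pop() returns 21 -> [11, 13, 10, 9]
Final stack (bottom to top): [11, 13, 10, 9]


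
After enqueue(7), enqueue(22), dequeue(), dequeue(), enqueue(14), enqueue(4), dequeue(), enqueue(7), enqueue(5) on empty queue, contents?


enqueue(7) -> [7]
enqueue(22) -> [7, 22]
dequeue() returns 7 -> [22]
dequeue() returns 22 -> []
enqueue(14) -> [14]
enqueue(4) -> [14, 4]
dequeue() returns 14 -> [4]
enqueue(7) -> [4, 7]
enqueue(5) -> [4, 7, 5]
Final queue (front to back): [4, 7, 5]


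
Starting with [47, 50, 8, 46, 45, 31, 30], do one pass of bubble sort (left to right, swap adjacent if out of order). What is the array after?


After one pass: [47, 8, 46, 45, 31, 30, 50]


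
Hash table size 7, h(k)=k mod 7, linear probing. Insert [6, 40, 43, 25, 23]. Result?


Insertions: 6->slot 6; 40->slot 5; 43->slot 1; 25->slot 4; 23->slot 2
Table: [None, 43, 23, None, 25, 40, 6]


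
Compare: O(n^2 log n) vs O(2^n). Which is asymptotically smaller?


n^2 log n grows slower than exponential
O(n^2 log n) is asymptotically smaller; O(2^n) grows faster


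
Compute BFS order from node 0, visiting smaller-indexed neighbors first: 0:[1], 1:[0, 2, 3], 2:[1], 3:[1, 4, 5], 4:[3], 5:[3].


BFS queue: start with [0]
Visit order: [0, 1, 2, 3, 4, 5]


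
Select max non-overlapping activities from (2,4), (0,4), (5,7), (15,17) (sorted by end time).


Greedy: pick earliest-ending, then skip overlaps.
Selected (3 activities): [(2, 4), (5, 7), (15, 17)]


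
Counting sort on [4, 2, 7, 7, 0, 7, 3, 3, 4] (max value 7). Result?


Count array: [1, 0, 1, 2, 2, 0, 0, 3]
Reconstruct: [0, 2, 3, 3, 4, 4, 7, 7, 7]


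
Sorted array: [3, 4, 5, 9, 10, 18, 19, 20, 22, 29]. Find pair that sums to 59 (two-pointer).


Two pointers: lo=0, hi=9
No pair sums to 59


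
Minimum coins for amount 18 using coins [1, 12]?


dp[0]=0; dp[i]=1+min(dp[i-c] for c in coins)
...dp[13]=2, dp[14]=3, dp[15]=4, dp[16]=5, dp[17]=6, dp[18]=7
Minimum coins for 18 = 7


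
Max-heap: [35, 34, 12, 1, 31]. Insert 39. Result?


Append 39: [35, 34, 12, 1, 31, 39]
Bubble up: swap idx 5(39) with idx 2(12); swap idx 2(39) with idx 0(35)
Result: [39, 34, 35, 1, 31, 12]


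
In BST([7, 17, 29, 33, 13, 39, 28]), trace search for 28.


BST root = 7
Search for 28: compare at each node
Path: [7, 17, 29, 28]


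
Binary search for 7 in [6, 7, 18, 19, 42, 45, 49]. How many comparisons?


Search for 7:
[0,6] mid=3 arr[3]=19
[0,2] mid=1 arr[1]=7
Total: 2 comparisons


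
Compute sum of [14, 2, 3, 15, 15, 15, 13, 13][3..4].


Prefix sums: [0, 14, 16, 19, 34, 49, 64, 77, 90]
Sum[3..4] = prefix[5] - prefix[3] = 49 - 19 = 30


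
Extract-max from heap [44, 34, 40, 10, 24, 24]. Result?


Max = 44
Replace root with last, heapify down
Resulting heap: [40, 34, 24, 10, 24]


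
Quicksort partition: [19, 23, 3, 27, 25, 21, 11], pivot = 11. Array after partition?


Elements <= 11 go left of pivot.
Result: [3, 11, 19, 27, 25, 21, 23], pivot at index 1


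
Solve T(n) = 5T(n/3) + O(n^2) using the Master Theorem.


a=5, b=3, c=2. log_3(5)=1.465 < c=2. Case 3: O(n^c) = O(n^2)
Complexity: O(n^2)


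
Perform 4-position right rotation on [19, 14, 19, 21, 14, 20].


Right rotate by 4: [19, 21, 14, 20, 19, 14]


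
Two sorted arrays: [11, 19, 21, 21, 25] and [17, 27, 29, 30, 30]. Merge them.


Compare heads, take smaller each step.
Merged: [11, 17, 19, 21, 21, 25, 27, 29, 30, 30]


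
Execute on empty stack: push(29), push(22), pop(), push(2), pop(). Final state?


push(29) -> [29]
push(22) -> [29, 22]
pop() returns 22 -> [29]
push(2) -> [29, 2]
pop() returns 2 -> [29]
Final stack (bottom to top): [29]


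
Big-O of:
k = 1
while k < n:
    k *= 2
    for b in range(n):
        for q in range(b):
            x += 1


Per nesting level: O(log n) * O(n) * O(n) [triangular over b] = O(n^2 log n)
Complexity: O(n^2 log n)


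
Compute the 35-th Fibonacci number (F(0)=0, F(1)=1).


F(n)=F(n-1)+F(n-2)
...F(33)=3524578, F(34)=5702887, F(35)=9227465


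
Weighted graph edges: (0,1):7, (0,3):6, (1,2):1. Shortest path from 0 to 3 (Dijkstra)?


Dijkstra from 0:
Distances: {0: 0, 1: 7, 2: 8, 3: 6}
Shortest distance to 3 = 6, path = [0, 3]


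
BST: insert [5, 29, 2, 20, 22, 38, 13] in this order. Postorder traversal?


Root = 5; build tree by BST insertion.
Postorder traversal: [2, 13, 22, 20, 38, 29, 5]


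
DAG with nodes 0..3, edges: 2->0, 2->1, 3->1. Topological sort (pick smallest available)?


Kahn's algorithm, process smallest node first
Order: [2, 0, 3, 1]


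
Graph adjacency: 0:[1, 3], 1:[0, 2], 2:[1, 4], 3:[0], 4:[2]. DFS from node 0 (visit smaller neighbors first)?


DFS stack-based: start with [0]
Visit order: [0, 1, 2, 4, 3]


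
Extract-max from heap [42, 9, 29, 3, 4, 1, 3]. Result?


Max = 42
Replace root with last, heapify down
Resulting heap: [29, 9, 3, 3, 4, 1]


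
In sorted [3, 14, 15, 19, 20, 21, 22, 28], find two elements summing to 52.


Two pointers: lo=0, hi=7
No pair sums to 52


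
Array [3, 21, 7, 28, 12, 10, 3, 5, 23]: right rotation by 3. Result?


Right rotate by 3: [3, 5, 23, 3, 21, 7, 28, 12, 10]


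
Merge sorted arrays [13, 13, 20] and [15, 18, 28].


Compare heads, take smaller each step.
Merged: [13, 13, 15, 18, 20, 28]


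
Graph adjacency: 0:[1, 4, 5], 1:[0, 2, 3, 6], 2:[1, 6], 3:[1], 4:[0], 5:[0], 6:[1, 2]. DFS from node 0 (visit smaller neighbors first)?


DFS stack-based: start with [0]
Visit order: [0, 1, 2, 6, 3, 4, 5]


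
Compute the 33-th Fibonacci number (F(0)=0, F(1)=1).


F(n)=F(n-1)+F(n-2)
...F(31)=1346269, F(32)=2178309, F(33)=3524578


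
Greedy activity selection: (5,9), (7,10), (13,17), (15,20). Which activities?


Greedy: pick earliest-ending, then skip overlaps.
Selected (2 activities): [(5, 9), (13, 17)]


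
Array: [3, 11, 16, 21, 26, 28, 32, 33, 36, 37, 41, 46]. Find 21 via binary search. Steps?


Search for 21:
[0,11] mid=5 arr[5]=28
[0,4] mid=2 arr[2]=16
[3,4] mid=3 arr[3]=21
Total: 3 comparisons


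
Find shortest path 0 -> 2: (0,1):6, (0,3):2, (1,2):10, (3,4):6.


Dijkstra from 0:
Distances: {0: 0, 1: 6, 2: 16, 3: 2, 4: 8}
Shortest distance to 2 = 16, path = [0, 1, 2]


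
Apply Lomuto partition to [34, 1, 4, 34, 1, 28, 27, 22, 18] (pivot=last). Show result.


Elements <= 18 go left of pivot.
Result: [1, 4, 1, 18, 34, 28, 27, 22, 34], pivot at index 3


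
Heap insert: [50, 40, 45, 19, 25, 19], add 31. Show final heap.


Append 31: [50, 40, 45, 19, 25, 19, 31]
Bubble up: no swaps needed
Result: [50, 40, 45, 19, 25, 19, 31]


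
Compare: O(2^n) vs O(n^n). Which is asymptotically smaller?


exponential grows slower than n^n
O(2^n) is asymptotically smaller; O(n^n) grows faster


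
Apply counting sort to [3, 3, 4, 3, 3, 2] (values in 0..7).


Count array: [0, 0, 1, 4, 1, 0, 0, 0]
Reconstruct: [2, 3, 3, 3, 3, 4]


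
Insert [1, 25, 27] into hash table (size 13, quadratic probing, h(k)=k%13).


Insertions: 1->slot 1; 25->slot 12; 27->slot 2
Table: [None, 1, 27, None, None, None, None, None, None, None, None, None, 25]


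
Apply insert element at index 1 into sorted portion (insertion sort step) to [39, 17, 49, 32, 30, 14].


After one pass: [17, 39, 49, 32, 30, 14]


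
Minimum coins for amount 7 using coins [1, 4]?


dp[0]=0; dp[i]=1+min(dp[i-c] for c in coins)
...dp[2]=2, dp[3]=3, dp[4]=1, dp[5]=2, dp[6]=3, dp[7]=4
Minimum coins for 7 = 4


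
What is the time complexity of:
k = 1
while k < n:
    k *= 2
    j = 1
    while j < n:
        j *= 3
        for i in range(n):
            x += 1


Per nesting level: O(log n) * O(log n) * O(n) = O(n (log n)^2)
Complexity: O(n (log n)^2)


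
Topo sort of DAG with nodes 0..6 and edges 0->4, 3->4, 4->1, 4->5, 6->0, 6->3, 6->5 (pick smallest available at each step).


Kahn's algorithm, process smallest node first
Order: [2, 6, 0, 3, 4, 1, 5]


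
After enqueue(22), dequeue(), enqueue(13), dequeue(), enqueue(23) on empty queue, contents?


enqueue(22) -> [22]
dequeue() returns 22 -> []
enqueue(13) -> [13]
dequeue() returns 13 -> []
enqueue(23) -> [23]
Final queue (front to back): [23]


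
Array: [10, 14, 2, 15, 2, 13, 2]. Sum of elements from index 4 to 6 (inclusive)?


Prefix sums: [0, 10, 24, 26, 41, 43, 56, 58]
Sum[4..6] = prefix[7] - prefix[4] = 58 - 41 = 17


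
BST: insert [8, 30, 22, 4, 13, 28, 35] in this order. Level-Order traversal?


Root = 8; build tree by BST insertion.
Level-Order traversal: [8, 4, 30, 22, 35, 13, 28]


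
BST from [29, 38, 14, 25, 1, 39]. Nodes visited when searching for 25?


BST root = 29
Search for 25: compare at each node
Path: [29, 14, 25]


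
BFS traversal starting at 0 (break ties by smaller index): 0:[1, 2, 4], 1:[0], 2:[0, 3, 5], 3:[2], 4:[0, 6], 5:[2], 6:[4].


BFS queue: start with [0]
Visit order: [0, 1, 2, 4, 3, 5, 6]


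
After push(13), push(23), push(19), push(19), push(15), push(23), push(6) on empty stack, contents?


push(13) -> [13]
push(23) -> [13, 23]
push(19) -> [13, 23, 19]
push(19) -> [13, 23, 19, 19]
push(15) -> [13, 23, 19, 19, 15]
push(23) -> [13, 23, 19, 19, 15, 23]
push(6) -> [13, 23, 19, 19, 15, 23, 6]
Final stack (bottom to top): [13, 23, 19, 19, 15, 23, 6]


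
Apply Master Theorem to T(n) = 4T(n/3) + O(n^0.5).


a=4, b=3, c=0.5. log_3(4)=1.262 > c=0.5. Case 1: O(n^log_b(a)) = O(n^1.262)
Complexity: O(n^1.262)


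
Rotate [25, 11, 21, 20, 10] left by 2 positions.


Left rotate by 2: [21, 20, 10, 25, 11]


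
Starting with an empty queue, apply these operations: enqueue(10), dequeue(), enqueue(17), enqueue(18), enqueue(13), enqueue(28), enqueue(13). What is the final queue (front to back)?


enqueue(10) -> [10]
dequeue() returns 10 -> []
enqueue(17) -> [17]
enqueue(18) -> [17, 18]
enqueue(13) -> [17, 18, 13]
enqueue(28) -> [17, 18, 13, 28]
enqueue(13) -> [17, 18, 13, 28, 13]
Final queue (front to back): [17, 18, 13, 28, 13]


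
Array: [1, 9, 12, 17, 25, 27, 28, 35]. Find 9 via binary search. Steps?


Search for 9:
[0,7] mid=3 arr[3]=17
[0,2] mid=1 arr[1]=9
Total: 2 comparisons


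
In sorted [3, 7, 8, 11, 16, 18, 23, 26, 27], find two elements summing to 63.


Two pointers: lo=0, hi=8
No pair sums to 63


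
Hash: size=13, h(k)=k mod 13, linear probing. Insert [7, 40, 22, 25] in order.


Insertions: 7->slot 7; 40->slot 1; 22->slot 9; 25->slot 12
Table: [None, 40, None, None, None, None, None, 7, None, 22, None, None, 25]


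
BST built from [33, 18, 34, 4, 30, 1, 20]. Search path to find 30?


BST root = 33
Search for 30: compare at each node
Path: [33, 18, 30]


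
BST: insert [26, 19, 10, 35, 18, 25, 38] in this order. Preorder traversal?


Root = 26; build tree by BST insertion.
Preorder traversal: [26, 19, 10, 18, 25, 35, 38]


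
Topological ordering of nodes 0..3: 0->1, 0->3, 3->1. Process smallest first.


Kahn's algorithm, process smallest node first
Order: [0, 2, 3, 1]


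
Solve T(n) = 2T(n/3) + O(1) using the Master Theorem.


a=2, b=3, c=0. log_3(2)=0.631 > c=0. Case 1: O(n^log_b(a)) = O(n^0.631)
Complexity: O(n^0.631)


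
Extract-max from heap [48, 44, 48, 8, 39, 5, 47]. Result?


Max = 48
Replace root with last, heapify down
Resulting heap: [48, 44, 47, 8, 39, 5]


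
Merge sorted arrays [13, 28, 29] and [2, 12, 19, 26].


Compare heads, take smaller each step.
Merged: [2, 12, 13, 19, 26, 28, 29]


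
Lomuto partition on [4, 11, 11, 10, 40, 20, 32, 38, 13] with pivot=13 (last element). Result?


Elements <= 13 go left of pivot.
Result: [4, 11, 11, 10, 13, 20, 32, 38, 40], pivot at index 4


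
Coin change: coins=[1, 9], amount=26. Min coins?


dp[0]=0; dp[i]=1+min(dp[i-c] for c in coins)
...dp[21]=5, dp[22]=6, dp[23]=7, dp[24]=8, dp[25]=9, dp[26]=10
Minimum coins for 26 = 10


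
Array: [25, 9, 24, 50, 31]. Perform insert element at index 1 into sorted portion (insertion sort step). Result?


After one pass: [9, 25, 24, 50, 31]


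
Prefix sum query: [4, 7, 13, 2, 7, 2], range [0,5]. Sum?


Prefix sums: [0, 4, 11, 24, 26, 33, 35]
Sum[0..5] = prefix[6] - prefix[0] = 35 - 0 = 35


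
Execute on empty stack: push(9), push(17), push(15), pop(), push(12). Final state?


push(9) -> [9]
push(17) -> [9, 17]
push(15) -> [9, 17, 15]
pop() returns 15 -> [9, 17]
push(12) -> [9, 17, 12]
Final stack (bottom to top): [9, 17, 12]


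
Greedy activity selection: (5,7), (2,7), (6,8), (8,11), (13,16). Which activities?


Greedy: pick earliest-ending, then skip overlaps.
Selected (3 activities): [(5, 7), (8, 11), (13, 16)]


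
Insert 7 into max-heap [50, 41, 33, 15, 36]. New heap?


Append 7: [50, 41, 33, 15, 36, 7]
Bubble up: no swaps needed
Result: [50, 41, 33, 15, 36, 7]


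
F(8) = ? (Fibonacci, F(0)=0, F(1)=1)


F(n)=F(n-1)+F(n-2)
...F(6)=8, F(7)=13, F(8)=21


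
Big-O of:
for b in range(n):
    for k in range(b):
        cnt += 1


Per nesting level: O(n) * O(n) [triangular over b] = O(n^2)
Complexity: O(n^2)


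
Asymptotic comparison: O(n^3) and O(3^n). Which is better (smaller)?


cubic grows slower than exponential (base 3)
O(n^3) is asymptotically smaller; O(3^n) grows faster


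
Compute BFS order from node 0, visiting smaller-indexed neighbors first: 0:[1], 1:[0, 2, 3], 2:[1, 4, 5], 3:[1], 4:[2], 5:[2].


BFS queue: start with [0]
Visit order: [0, 1, 2, 3, 4, 5]


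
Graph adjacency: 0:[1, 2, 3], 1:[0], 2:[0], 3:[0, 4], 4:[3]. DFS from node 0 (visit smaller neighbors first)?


DFS stack-based: start with [0]
Visit order: [0, 1, 2, 3, 4]


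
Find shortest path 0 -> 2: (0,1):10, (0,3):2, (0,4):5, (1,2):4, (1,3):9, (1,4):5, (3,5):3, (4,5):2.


Dijkstra from 0:
Distances: {0: 0, 1: 10, 2: 14, 3: 2, 4: 5, 5: 5}
Shortest distance to 2 = 14, path = [0, 1, 2]


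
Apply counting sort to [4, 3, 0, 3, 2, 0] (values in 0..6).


Count array: [2, 0, 1, 2, 1, 0, 0]
Reconstruct: [0, 0, 2, 3, 3, 4]


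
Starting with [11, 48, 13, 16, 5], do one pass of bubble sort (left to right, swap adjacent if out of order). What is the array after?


After one pass: [11, 13, 16, 5, 48]


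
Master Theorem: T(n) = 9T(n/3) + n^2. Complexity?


a=9, b=3, c=2. log_3(9)=2 = c=2. Case 2: O(n^c log n) = O(n^2 log n)
Complexity: O(n^2 log n)


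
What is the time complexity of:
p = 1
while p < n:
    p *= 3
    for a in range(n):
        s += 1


Per nesting level: O(log n) * O(n) = O(n log n)
Complexity: O(n log n)


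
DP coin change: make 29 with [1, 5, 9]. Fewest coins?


dp[0]=0; dp[i]=1+min(dp[i-c] for c in coins)
...dp[24]=4, dp[25]=5, dp[26]=6, dp[27]=3, dp[28]=4, dp[29]=5
Minimum coins for 29 = 5


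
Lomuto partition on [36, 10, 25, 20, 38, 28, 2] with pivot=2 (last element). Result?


Elements <= 2 go left of pivot.
Result: [2, 10, 25, 20, 38, 28, 36], pivot at index 0


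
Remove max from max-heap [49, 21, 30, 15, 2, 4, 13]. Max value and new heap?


Max = 49
Replace root with last, heapify down
Resulting heap: [30, 21, 13, 15, 2, 4]


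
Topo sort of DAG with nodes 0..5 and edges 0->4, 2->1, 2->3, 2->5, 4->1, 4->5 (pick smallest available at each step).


Kahn's algorithm, process smallest node first
Order: [0, 2, 3, 4, 1, 5]


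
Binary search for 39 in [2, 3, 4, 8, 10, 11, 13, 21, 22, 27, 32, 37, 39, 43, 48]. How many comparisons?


Search for 39:
[0,14] mid=7 arr[7]=21
[8,14] mid=11 arr[11]=37
[12,14] mid=13 arr[13]=43
[12,12] mid=12 arr[12]=39
Total: 4 comparisons


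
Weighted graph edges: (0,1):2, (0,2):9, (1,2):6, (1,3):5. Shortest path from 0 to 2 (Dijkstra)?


Dijkstra from 0:
Distances: {0: 0, 1: 2, 2: 8, 3: 7}
Shortest distance to 2 = 8, path = [0, 1, 2]


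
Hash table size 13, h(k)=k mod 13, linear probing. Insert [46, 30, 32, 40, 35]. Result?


Insertions: 46->slot 7; 30->slot 4; 32->slot 6; 40->slot 1; 35->slot 9
Table: [None, 40, None, None, 30, None, 32, 46, None, 35, None, None, None]


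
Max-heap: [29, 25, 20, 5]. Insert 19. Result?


Append 19: [29, 25, 20, 5, 19]
Bubble up: no swaps needed
Result: [29, 25, 20, 5, 19]


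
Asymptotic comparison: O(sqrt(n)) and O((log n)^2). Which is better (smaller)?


polylogarithmic grows slower than sublinear
O((log n)^2) is asymptotically smaller; O(sqrt(n)) grows faster


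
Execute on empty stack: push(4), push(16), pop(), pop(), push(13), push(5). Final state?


push(4) -> [4]
push(16) -> [4, 16]
pop() returns 16 -> [4]
pop() returns 4 -> []
push(13) -> [13]
push(5) -> [13, 5]
Final stack (bottom to top): [13, 5]


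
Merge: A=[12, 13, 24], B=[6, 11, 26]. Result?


Compare heads, take smaller each step.
Merged: [6, 11, 12, 13, 24, 26]


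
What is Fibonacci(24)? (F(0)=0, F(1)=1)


F(n)=F(n-1)+F(n-2)
...F(22)=17711, F(23)=28657, F(24)=46368


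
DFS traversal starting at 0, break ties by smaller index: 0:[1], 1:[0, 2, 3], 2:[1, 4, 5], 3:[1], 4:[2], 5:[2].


DFS stack-based: start with [0]
Visit order: [0, 1, 2, 4, 5, 3]


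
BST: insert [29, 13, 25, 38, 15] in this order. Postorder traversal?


Root = 29; build tree by BST insertion.
Postorder traversal: [15, 25, 13, 38, 29]


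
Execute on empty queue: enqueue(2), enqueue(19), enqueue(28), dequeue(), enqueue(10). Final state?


enqueue(2) -> [2]
enqueue(19) -> [2, 19]
enqueue(28) -> [2, 19, 28]
dequeue() returns 2 -> [19, 28]
enqueue(10) -> [19, 28, 10]
Final queue (front to back): [19, 28, 10]


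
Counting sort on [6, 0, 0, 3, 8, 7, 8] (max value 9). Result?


Count array: [2, 0, 0, 1, 0, 0, 1, 1, 2, 0]
Reconstruct: [0, 0, 3, 6, 7, 8, 8]


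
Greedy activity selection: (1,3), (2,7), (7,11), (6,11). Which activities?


Greedy: pick earliest-ending, then skip overlaps.
Selected (2 activities): [(1, 3), (7, 11)]


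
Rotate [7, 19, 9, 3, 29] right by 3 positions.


Right rotate by 3: [9, 3, 29, 7, 19]


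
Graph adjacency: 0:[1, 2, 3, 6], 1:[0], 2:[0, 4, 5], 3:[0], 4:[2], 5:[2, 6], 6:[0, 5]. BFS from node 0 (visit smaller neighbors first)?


BFS queue: start with [0]
Visit order: [0, 1, 2, 3, 6, 4, 5]


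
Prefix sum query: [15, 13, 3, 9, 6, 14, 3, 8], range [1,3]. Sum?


Prefix sums: [0, 15, 28, 31, 40, 46, 60, 63, 71]
Sum[1..3] = prefix[4] - prefix[1] = 40 - 15 = 25


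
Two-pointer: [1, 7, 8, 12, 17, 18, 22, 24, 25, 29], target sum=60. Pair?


Two pointers: lo=0, hi=9
No pair sums to 60


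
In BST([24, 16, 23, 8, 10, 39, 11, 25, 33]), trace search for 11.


BST root = 24
Search for 11: compare at each node
Path: [24, 16, 8, 10, 11]


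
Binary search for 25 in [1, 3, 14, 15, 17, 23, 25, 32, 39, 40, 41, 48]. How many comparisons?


Search for 25:
[0,11] mid=5 arr[5]=23
[6,11] mid=8 arr[8]=39
[6,7] mid=6 arr[6]=25
Total: 3 comparisons


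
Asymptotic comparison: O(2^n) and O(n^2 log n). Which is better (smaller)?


n^2 log n grows slower than exponential
O(n^2 log n) is asymptotically smaller; O(2^n) grows faster


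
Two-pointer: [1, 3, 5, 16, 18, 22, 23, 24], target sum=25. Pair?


Two pointers: lo=0, hi=7
Found pair: (1, 24) summing to 25


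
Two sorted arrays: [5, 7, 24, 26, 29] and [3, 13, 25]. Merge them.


Compare heads, take smaller each step.
Merged: [3, 5, 7, 13, 24, 25, 26, 29]


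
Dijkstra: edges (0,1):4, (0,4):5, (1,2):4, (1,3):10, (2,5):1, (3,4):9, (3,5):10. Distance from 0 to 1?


Dijkstra from 0:
Distances: {0: 0, 1: 4, 2: 8, 3: 14, 4: 5, 5: 9}
Shortest distance to 1 = 4, path = [0, 1]


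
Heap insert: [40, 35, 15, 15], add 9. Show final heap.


Append 9: [40, 35, 15, 15, 9]
Bubble up: no swaps needed
Result: [40, 35, 15, 15, 9]


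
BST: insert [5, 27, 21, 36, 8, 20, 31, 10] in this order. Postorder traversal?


Root = 5; build tree by BST insertion.
Postorder traversal: [10, 20, 8, 21, 31, 36, 27, 5]


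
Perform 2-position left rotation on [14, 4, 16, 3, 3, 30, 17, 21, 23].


Left rotate by 2: [16, 3, 3, 30, 17, 21, 23, 14, 4]


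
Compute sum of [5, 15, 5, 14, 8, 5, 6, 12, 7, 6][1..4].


Prefix sums: [0, 5, 20, 25, 39, 47, 52, 58, 70, 77, 83]
Sum[1..4] = prefix[5] - prefix[1] = 47 - 5 = 42


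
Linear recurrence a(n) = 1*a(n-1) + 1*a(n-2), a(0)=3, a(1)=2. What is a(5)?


Build bottom-up:
...a(3)=7, a(4)=12, a(5)=1*12+1*7=19


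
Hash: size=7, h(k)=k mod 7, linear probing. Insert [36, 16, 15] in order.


Insertions: 36->slot 1; 16->slot 2; 15->slot 3
Table: [None, 36, 16, 15, None, None, None]


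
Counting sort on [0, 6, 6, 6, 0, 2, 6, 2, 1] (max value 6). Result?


Count array: [2, 1, 2, 0, 0, 0, 4]
Reconstruct: [0, 0, 1, 2, 2, 6, 6, 6, 6]


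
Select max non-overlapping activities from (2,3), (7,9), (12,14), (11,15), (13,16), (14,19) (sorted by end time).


Greedy: pick earliest-ending, then skip overlaps.
Selected (4 activities): [(2, 3), (7, 9), (12, 14), (14, 19)]


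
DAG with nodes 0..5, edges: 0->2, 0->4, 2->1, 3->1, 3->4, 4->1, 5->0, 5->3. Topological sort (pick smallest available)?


Kahn's algorithm, process smallest node first
Order: [5, 0, 2, 3, 4, 1]


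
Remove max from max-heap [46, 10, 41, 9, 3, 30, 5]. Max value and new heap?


Max = 46
Replace root with last, heapify down
Resulting heap: [41, 10, 30, 9, 3, 5]


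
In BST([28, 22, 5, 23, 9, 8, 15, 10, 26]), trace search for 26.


BST root = 28
Search for 26: compare at each node
Path: [28, 22, 23, 26]


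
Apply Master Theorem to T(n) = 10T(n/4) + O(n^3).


a=10, b=4, c=3. log_4(10)=1.661 < c=3. Case 3: O(n^c) = O(n^3)
Complexity: O(n^3)


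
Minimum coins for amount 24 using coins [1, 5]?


dp[0]=0; dp[i]=1+min(dp[i-c] for c in coins)
...dp[19]=7, dp[20]=4, dp[21]=5, dp[22]=6, dp[23]=7, dp[24]=8
Minimum coins for 24 = 8


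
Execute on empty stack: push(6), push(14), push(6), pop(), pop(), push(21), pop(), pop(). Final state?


push(6) -> [6]
push(14) -> [6, 14]
push(6) -> [6, 14, 6]
pop() returns 6 -> [6, 14]
pop() returns 14 -> [6]
push(21) -> [6, 21]
pop() returns 21 -> [6]
pop() returns 6 -> []
Final stack (bottom to top): []


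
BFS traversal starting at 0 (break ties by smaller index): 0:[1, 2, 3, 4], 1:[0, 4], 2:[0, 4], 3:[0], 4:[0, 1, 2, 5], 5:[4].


BFS queue: start with [0]
Visit order: [0, 1, 2, 3, 4, 5]


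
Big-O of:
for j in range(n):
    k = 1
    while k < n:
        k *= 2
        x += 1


Per nesting level: O(n) * O(log n) = O(n log n)
Complexity: O(n log n)


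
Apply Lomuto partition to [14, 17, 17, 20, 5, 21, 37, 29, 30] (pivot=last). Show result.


Elements <= 30 go left of pivot.
Result: [14, 17, 17, 20, 5, 21, 29, 30, 37], pivot at index 7


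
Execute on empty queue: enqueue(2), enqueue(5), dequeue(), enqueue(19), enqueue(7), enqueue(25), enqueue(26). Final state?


enqueue(2) -> [2]
enqueue(5) -> [2, 5]
dequeue() returns 2 -> [5]
enqueue(19) -> [5, 19]
enqueue(7) -> [5, 19, 7]
enqueue(25) -> [5, 19, 7, 25]
enqueue(26) -> [5, 19, 7, 25, 26]
Final queue (front to back): [5, 19, 7, 25, 26]


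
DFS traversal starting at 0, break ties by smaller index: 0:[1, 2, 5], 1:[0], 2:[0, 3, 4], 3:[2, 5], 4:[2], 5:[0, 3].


DFS stack-based: start with [0]
Visit order: [0, 1, 2, 3, 5, 4]


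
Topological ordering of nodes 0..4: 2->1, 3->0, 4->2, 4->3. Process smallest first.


Kahn's algorithm, process smallest node first
Order: [4, 2, 1, 3, 0]


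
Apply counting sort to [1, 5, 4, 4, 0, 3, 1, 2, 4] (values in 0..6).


Count array: [1, 2, 1, 1, 3, 1, 0]
Reconstruct: [0, 1, 1, 2, 3, 4, 4, 4, 5]


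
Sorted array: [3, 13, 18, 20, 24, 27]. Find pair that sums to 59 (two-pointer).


Two pointers: lo=0, hi=5
No pair sums to 59


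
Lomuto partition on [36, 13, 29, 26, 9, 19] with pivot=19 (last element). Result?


Elements <= 19 go left of pivot.
Result: [13, 9, 19, 26, 36, 29], pivot at index 2


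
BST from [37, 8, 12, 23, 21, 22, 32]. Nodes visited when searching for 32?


BST root = 37
Search for 32: compare at each node
Path: [37, 8, 12, 23, 32]


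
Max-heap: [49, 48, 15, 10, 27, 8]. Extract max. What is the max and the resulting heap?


Max = 49
Replace root with last, heapify down
Resulting heap: [48, 27, 15, 10, 8]


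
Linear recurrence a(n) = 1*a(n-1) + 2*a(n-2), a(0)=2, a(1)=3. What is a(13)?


Build bottom-up:
...a(11)=3413, a(12)=6827, a(13)=1*6827+2*3413=13653


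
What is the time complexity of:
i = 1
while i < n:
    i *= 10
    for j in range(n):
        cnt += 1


Per nesting level: O(log n) * O(n) = O(n log n)
Complexity: O(n log n)


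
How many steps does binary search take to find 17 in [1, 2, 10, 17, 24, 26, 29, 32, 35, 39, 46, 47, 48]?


Search for 17:
[0,12] mid=6 arr[6]=29
[0,5] mid=2 arr[2]=10
[3,5] mid=4 arr[4]=24
[3,3] mid=3 arr[3]=17
Total: 4 comparisons


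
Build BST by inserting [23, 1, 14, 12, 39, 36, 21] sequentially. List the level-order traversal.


Root = 23; build tree by BST insertion.
Level-Order traversal: [23, 1, 39, 14, 36, 12, 21]


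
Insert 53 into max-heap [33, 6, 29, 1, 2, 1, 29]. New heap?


Append 53: [33, 6, 29, 1, 2, 1, 29, 53]
Bubble up: swap idx 7(53) with idx 3(1); swap idx 3(53) with idx 1(6); swap idx 1(53) with idx 0(33)
Result: [53, 33, 29, 6, 2, 1, 29, 1]


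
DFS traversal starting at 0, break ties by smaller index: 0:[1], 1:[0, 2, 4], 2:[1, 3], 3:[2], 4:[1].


DFS stack-based: start with [0]
Visit order: [0, 1, 2, 3, 4]


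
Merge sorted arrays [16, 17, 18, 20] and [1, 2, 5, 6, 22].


Compare heads, take smaller each step.
Merged: [1, 2, 5, 6, 16, 17, 18, 20, 22]


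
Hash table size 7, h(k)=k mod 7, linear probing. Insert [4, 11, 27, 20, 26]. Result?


Insertions: 4->slot 4; 11->slot 5; 27->slot 6; 20->slot 0; 26->slot 1
Table: [20, 26, None, None, 4, 11, 27]


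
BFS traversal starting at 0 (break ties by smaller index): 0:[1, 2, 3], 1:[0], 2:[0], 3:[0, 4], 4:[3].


BFS queue: start with [0]
Visit order: [0, 1, 2, 3, 4]


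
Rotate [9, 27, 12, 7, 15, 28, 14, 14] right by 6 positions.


Right rotate by 6: [12, 7, 15, 28, 14, 14, 9, 27]


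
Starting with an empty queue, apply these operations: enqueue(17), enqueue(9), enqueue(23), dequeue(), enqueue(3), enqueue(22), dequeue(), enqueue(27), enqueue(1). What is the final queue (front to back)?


enqueue(17) -> [17]
enqueue(9) -> [17, 9]
enqueue(23) -> [17, 9, 23]
dequeue() returns 17 -> [9, 23]
enqueue(3) -> [9, 23, 3]
enqueue(22) -> [9, 23, 3, 22]
dequeue() returns 9 -> [23, 3, 22]
enqueue(27) -> [23, 3, 22, 27]
enqueue(1) -> [23, 3, 22, 27, 1]
Final queue (front to back): [23, 3, 22, 27, 1]


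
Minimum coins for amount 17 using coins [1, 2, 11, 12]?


dp[0]=0; dp[i]=1+min(dp[i-c] for c in coins)
...dp[12]=1, dp[13]=2, dp[14]=2, dp[15]=3, dp[16]=3, dp[17]=4
Minimum coins for 17 = 4


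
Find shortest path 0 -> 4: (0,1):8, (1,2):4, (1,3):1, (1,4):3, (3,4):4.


Dijkstra from 0:
Distances: {0: 0, 1: 8, 2: 12, 3: 9, 4: 11}
Shortest distance to 4 = 11, path = [0, 1, 4]


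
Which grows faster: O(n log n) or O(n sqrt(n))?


linearithmic grows slower than n^1.5
O(n log n) is asymptotically smaller; O(n sqrt(n)) grows faster


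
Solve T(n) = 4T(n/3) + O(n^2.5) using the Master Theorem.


a=4, b=3, c=2.5. log_3(4)=1.262 < c=2.5. Case 3: O(n^c) = O(n^2.500)
Complexity: O(n^2.500)


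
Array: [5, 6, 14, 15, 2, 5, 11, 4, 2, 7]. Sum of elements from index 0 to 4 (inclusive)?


Prefix sums: [0, 5, 11, 25, 40, 42, 47, 58, 62, 64, 71]
Sum[0..4] = prefix[5] - prefix[0] = 42 - 0 = 42


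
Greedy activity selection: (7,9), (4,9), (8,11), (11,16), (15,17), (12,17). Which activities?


Greedy: pick earliest-ending, then skip overlaps.
Selected (2 activities): [(7, 9), (11, 16)]


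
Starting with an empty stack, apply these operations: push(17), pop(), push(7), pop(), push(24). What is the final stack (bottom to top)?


push(17) -> [17]
pop() returns 17 -> []
push(7) -> [7]
pop() returns 7 -> []
push(24) -> [24]
Final stack (bottom to top): [24]


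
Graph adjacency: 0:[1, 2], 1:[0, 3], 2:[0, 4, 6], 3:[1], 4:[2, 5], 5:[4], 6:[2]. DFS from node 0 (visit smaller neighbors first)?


DFS stack-based: start with [0]
Visit order: [0, 1, 3, 2, 4, 5, 6]


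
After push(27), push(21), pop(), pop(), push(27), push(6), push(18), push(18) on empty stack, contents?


push(27) -> [27]
push(21) -> [27, 21]
pop() returns 21 -> [27]
pop() returns 27 -> []
push(27) -> [27]
push(6) -> [27, 6]
push(18) -> [27, 6, 18]
push(18) -> [27, 6, 18, 18]
Final stack (bottom to top): [27, 6, 18, 18]


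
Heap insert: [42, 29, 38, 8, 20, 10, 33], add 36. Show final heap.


Append 36: [42, 29, 38, 8, 20, 10, 33, 36]
Bubble up: swap idx 7(36) with idx 3(8); swap idx 3(36) with idx 1(29)
Result: [42, 36, 38, 29, 20, 10, 33, 8]


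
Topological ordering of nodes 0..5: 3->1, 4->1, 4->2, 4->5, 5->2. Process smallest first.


Kahn's algorithm, process smallest node first
Order: [0, 3, 4, 1, 5, 2]


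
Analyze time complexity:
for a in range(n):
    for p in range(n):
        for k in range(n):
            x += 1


Per nesting level: O(n) * O(n) * O(n) = O(n^3)
Complexity: O(n^3)


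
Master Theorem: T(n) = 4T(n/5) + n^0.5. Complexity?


a=4, b=5, c=0.5. log_5(4)=0.861 > c=0.5. Case 1: O(n^log_b(a)) = O(n^0.861)
Complexity: O(n^0.861)


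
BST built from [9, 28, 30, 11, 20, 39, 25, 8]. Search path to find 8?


BST root = 9
Search for 8: compare at each node
Path: [9, 8]


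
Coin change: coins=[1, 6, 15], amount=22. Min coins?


dp[0]=0; dp[i]=1+min(dp[i-c] for c in coins)
...dp[17]=3, dp[18]=3, dp[19]=4, dp[20]=5, dp[21]=2, dp[22]=3
Minimum coins for 22 = 3


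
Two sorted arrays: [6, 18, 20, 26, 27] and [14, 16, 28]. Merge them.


Compare heads, take smaller each step.
Merged: [6, 14, 16, 18, 20, 26, 27, 28]


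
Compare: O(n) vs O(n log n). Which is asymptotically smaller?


linear grows slower than linearithmic
O(n) is asymptotically smaller; O(n log n) grows faster


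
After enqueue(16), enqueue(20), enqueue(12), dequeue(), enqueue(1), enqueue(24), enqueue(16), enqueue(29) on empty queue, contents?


enqueue(16) -> [16]
enqueue(20) -> [16, 20]
enqueue(12) -> [16, 20, 12]
dequeue() returns 16 -> [20, 12]
enqueue(1) -> [20, 12, 1]
enqueue(24) -> [20, 12, 1, 24]
enqueue(16) -> [20, 12, 1, 24, 16]
enqueue(29) -> [20, 12, 1, 24, 16, 29]
Final queue (front to back): [20, 12, 1, 24, 16, 29]


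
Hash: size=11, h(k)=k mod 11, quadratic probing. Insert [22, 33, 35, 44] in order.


Insertions: 22->slot 0; 33->slot 1; 35->slot 2; 44->slot 4
Table: [22, 33, 35, None, 44, None, None, None, None, None, None]


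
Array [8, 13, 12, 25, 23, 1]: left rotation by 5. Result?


Left rotate by 5: [1, 8, 13, 12, 25, 23]


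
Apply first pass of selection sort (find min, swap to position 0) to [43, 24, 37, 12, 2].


After one pass: [2, 24, 37, 12, 43]


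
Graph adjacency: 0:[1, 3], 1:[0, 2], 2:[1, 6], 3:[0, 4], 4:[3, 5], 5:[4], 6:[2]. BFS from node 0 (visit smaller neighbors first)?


BFS queue: start with [0]
Visit order: [0, 1, 3, 2, 4, 6, 5]


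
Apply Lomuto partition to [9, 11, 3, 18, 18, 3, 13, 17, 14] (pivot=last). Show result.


Elements <= 14 go left of pivot.
Result: [9, 11, 3, 3, 13, 14, 18, 17, 18], pivot at index 5


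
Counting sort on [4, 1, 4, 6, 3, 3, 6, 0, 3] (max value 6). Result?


Count array: [1, 1, 0, 3, 2, 0, 2]
Reconstruct: [0, 1, 3, 3, 3, 4, 4, 6, 6]


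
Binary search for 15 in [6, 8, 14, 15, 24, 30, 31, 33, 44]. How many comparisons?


Search for 15:
[0,8] mid=4 arr[4]=24
[0,3] mid=1 arr[1]=8
[2,3] mid=2 arr[2]=14
[3,3] mid=3 arr[3]=15
Total: 4 comparisons


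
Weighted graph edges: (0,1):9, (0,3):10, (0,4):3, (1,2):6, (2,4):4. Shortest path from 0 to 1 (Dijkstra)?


Dijkstra from 0:
Distances: {0: 0, 1: 9, 2: 7, 3: 10, 4: 3}
Shortest distance to 1 = 9, path = [0, 1]


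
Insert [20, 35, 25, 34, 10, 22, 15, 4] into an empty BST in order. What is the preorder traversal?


Root = 20; build tree by BST insertion.
Preorder traversal: [20, 10, 4, 15, 35, 25, 22, 34]


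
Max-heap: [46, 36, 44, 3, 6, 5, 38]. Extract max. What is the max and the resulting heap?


Max = 46
Replace root with last, heapify down
Resulting heap: [44, 36, 38, 3, 6, 5]


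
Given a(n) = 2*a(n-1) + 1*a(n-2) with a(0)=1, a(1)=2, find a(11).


Build bottom-up:
...a(9)=2378, a(10)=5741, a(11)=2*5741+1*2378=13860


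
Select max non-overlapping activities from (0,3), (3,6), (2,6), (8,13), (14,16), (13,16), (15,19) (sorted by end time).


Greedy: pick earliest-ending, then skip overlaps.
Selected (4 activities): [(0, 3), (3, 6), (8, 13), (14, 16)]


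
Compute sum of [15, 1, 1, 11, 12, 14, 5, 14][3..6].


Prefix sums: [0, 15, 16, 17, 28, 40, 54, 59, 73]
Sum[3..6] = prefix[7] - prefix[3] = 59 - 17 = 42


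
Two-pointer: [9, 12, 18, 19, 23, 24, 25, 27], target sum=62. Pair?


Two pointers: lo=0, hi=7
No pair sums to 62


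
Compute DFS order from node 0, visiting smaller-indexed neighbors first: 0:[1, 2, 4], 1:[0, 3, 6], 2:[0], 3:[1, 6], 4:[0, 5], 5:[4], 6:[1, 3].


DFS stack-based: start with [0]
Visit order: [0, 1, 3, 6, 2, 4, 5]


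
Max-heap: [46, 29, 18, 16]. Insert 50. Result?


Append 50: [46, 29, 18, 16, 50]
Bubble up: swap idx 4(50) with idx 1(29); swap idx 1(50) with idx 0(46)
Result: [50, 46, 18, 16, 29]


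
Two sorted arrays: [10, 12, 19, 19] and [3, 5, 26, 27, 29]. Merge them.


Compare heads, take smaller each step.
Merged: [3, 5, 10, 12, 19, 19, 26, 27, 29]


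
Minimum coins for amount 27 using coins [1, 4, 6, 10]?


dp[0]=0; dp[i]=1+min(dp[i-c] for c in coins)
...dp[22]=3, dp[23]=4, dp[24]=3, dp[25]=4, dp[26]=3, dp[27]=4
Minimum coins for 27 = 4


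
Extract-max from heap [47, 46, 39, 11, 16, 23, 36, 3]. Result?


Max = 47
Replace root with last, heapify down
Resulting heap: [46, 16, 39, 11, 3, 23, 36]


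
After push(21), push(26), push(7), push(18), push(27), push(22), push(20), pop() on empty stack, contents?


push(21) -> [21]
push(26) -> [21, 26]
push(7) -> [21, 26, 7]
push(18) -> [21, 26, 7, 18]
push(27) -> [21, 26, 7, 18, 27]
push(22) -> [21, 26, 7, 18, 27, 22]
push(20) -> [21, 26, 7, 18, 27, 22, 20]
pop() returns 20 -> [21, 26, 7, 18, 27, 22]
Final stack (bottom to top): [21, 26, 7, 18, 27, 22]


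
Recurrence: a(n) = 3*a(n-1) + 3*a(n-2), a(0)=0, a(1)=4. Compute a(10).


Build bottom-up:
...a(8)=37260, a(9)=141264, a(10)=3*141264+3*37260=535572


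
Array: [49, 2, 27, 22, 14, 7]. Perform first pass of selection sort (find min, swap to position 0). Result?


After one pass: [2, 49, 27, 22, 14, 7]


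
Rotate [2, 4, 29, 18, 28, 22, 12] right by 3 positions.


Right rotate by 3: [28, 22, 12, 2, 4, 29, 18]


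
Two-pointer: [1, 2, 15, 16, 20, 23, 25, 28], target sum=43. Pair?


Two pointers: lo=0, hi=7
Found pair: (15, 28) summing to 43


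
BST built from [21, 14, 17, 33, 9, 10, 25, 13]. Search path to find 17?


BST root = 21
Search for 17: compare at each node
Path: [21, 14, 17]


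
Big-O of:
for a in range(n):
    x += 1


Per nesting level: O(n) = O(n)
Complexity: O(n)


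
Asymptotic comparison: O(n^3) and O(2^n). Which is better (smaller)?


cubic grows slower than exponential
O(n^3) is asymptotically smaller; O(2^n) grows faster


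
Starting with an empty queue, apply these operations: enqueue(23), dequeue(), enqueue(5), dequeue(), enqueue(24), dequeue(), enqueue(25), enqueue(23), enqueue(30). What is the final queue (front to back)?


enqueue(23) -> [23]
dequeue() returns 23 -> []
enqueue(5) -> [5]
dequeue() returns 5 -> []
enqueue(24) -> [24]
dequeue() returns 24 -> []
enqueue(25) -> [25]
enqueue(23) -> [25, 23]
enqueue(30) -> [25, 23, 30]
Final queue (front to back): [25, 23, 30]


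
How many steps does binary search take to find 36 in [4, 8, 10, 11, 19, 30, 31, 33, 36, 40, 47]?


Search for 36:
[0,10] mid=5 arr[5]=30
[6,10] mid=8 arr[8]=36
Total: 2 comparisons


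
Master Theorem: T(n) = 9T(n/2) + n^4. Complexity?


a=9, b=2, c=4. log_2(9)=3.170 < c=4. Case 3: O(n^c) = O(n^4)
Complexity: O(n^4)


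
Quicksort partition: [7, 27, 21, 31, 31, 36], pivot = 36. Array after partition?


Elements <= 36 go left of pivot.
Result: [7, 27, 21, 31, 31, 36], pivot at index 5


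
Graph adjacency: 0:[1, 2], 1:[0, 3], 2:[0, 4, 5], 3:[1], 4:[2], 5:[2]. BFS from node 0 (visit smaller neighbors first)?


BFS queue: start with [0]
Visit order: [0, 1, 2, 3, 4, 5]


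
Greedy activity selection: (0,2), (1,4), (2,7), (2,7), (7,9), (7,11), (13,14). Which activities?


Greedy: pick earliest-ending, then skip overlaps.
Selected (4 activities): [(0, 2), (2, 7), (7, 9), (13, 14)]


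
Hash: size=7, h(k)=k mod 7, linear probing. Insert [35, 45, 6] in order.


Insertions: 35->slot 0; 45->slot 3; 6->slot 6
Table: [35, None, None, 45, None, None, 6]


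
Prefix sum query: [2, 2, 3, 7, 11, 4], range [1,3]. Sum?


Prefix sums: [0, 2, 4, 7, 14, 25, 29]
Sum[1..3] = prefix[4] - prefix[1] = 14 - 2 = 12
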